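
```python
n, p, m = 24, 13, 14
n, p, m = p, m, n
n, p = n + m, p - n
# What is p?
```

Trace:
`n, p, m = 24, 13, 14` → n = 24; p = 13; m = 14
`n, p, m = p, m, n` → n = 13; p = 14; m = 24
`n, p = n + m, p - n` → n = 37; p = 1
So p = 1

Answer: 1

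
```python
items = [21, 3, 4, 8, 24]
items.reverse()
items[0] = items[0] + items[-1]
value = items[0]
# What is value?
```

Trace:
`items = [21, 3, 4, 8, 24]` → items = [21, 3, 4, 8, 24]
`items.reverse()` → items = [24, 8, 4, 3, 21]
`items[0] = items[0] + items[-1]` → items = [45, 8, 4, 3, 21]
`value = items[0]` → value = 45
So value = 45

Answer: 45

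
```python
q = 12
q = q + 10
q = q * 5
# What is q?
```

Trace:
`q = 12` → q = 12
`q = q + 10` → q = 22
`q = q * 5` → q = 110
So q = 110

Answer: 110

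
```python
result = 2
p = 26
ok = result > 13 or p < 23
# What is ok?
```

Trace:
`result = 2` → result = 2
`p = 26` → p = 26
`ok = result > 13 or p < 23` → ok = False
So ok = False

Answer: False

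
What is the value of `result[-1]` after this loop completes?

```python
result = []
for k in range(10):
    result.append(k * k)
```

Last element of squares 0 to 9
`result` takes the values: [] → [0] → [0, 1] → [0, 1, 4] → [0, 1, 4, 9] → [0, 1, 4, 9, 16] → [0, 1, 4, 9, 16, 25] → [0, 1, 4, 9, 16, 25, 36] → [0, 1, 4, 9, 16, 25, 36, 49] → [0, 1, 4, 9, 16, 25, 36, 49, 64] → [0, 1, 4, 9, 16, 25, 36, 49, 64, 81]
So `result[-1]` = 81

Answer: 81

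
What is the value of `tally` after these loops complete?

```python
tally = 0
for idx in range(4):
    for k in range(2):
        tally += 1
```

4 * 2 = 8
`tally` takes the values: 0 → 1 → 2 → 3 → 4 → 5 → 6 → 7 → 8

Answer: 8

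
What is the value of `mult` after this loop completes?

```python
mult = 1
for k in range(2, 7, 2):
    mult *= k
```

Product of even numbers 2 to 6
`mult` takes the values: 1 → 2 → 8 → 48

Answer: 48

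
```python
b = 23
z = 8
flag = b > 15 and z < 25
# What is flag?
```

Trace:
`b = 23` → b = 23
`z = 8` → z = 8
`flag = b > 15 and z < 25` → flag = True
So flag = True

Answer: True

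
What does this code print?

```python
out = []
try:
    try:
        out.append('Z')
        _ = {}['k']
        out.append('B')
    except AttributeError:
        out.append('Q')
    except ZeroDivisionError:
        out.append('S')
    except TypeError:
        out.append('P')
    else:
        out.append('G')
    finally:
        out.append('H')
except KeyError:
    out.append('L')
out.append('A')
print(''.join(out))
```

Execution trace: 'Z' (try body) → 'H' (finally) → 'L' (outer except KeyError) → 'A' (after the try/except). Output: ZHLA

Answer: ZHLA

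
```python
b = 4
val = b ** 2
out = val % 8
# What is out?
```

Trace:
`b = 4` → b = 4
`val = b ** 2` → val = 16
`out = val % 8` → out = 0
So out = 0

Answer: 0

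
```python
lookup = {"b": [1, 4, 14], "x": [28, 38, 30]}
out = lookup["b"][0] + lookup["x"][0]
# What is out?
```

Trace:
`lookup = {"b": [1, 4, 14], "x": [28, 38, 30]}` → lookup = {'b': [1, 4, 14], 'x': [28, 38, 30]}
`out = lookup["b"][0] + lookup["x"][0]` → out = 29
So out = 29

Answer: 29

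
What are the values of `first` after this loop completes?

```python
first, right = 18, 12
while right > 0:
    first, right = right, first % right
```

GCD of 18 and 12
`first` takes the values: 18 → 12 → 6

Answer: 6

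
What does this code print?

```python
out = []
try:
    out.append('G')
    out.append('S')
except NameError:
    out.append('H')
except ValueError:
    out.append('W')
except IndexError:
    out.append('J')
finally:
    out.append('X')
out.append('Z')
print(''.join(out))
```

Execution trace: 'G' (try body) → 'S' (try body, no exception) → 'X' (finally) → 'Z' (after the try/except). Output: GSXZ

Answer: GSXZ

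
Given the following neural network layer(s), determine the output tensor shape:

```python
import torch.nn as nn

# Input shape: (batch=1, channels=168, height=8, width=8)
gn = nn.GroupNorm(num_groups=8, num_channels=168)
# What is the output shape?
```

Input: (1, 168, 8, 8) -> Output: (1, 168, 8, 8)

Answer: (1, 168, 8, 8)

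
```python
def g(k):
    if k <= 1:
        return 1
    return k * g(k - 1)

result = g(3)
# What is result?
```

g(3) = 3 * 2 * 1 = 6

Answer: 6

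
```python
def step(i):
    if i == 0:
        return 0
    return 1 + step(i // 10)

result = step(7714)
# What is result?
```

Count of digits of 7714: 4

Answer: 4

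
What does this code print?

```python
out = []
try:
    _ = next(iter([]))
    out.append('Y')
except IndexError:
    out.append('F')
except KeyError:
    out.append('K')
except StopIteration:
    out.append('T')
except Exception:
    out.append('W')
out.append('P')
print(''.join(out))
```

Execution trace: 'T' (except StopIteration) → 'P' (after the try/except). Output: TP

Answer: TP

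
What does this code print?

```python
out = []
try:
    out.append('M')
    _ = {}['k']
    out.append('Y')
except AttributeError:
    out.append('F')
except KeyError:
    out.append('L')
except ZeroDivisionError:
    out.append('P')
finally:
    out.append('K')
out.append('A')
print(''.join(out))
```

Execution trace: 'M' (try body) → 'L' (except KeyError) → 'K' (finally) → 'A' (after the try/except). Output: MLKA

Answer: MLKA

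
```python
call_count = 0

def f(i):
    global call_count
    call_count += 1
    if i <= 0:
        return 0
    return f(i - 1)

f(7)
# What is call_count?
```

Linear recursion stepping by 1: 8 calls from i=7 down to ≤0.

Answer: 8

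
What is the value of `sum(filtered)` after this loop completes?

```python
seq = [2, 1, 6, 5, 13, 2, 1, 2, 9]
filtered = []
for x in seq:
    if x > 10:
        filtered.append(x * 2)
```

Sum of doubled values > 10
`filtered` takes the values: [] → [26]
So `sum(filtered)` = 26

Answer: 26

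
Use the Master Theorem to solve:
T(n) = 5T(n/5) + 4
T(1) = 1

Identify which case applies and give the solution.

a=5, b=5, f(n)=4. log_5(5) = 1. Since c=0 < 1, Case 1 applies: T(n) = Θ(n^log_b(a)) = O(n).

Answer: O(n) - Case 1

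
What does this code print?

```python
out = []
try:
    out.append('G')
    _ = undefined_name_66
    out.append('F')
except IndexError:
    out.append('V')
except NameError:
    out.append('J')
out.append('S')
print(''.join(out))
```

Execution trace: 'G' (try body) → 'J' (except NameError) → 'S' (after the try/except). Output: GJS

Answer: GJS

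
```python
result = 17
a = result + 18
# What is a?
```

Trace:
`result = 17` → result = 17
`a = result + 18` → a = 35
So a = 35

Answer: 35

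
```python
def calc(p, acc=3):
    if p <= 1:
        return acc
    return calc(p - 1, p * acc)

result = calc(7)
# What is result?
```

Accumulator trace (n, acc): (7, 3) -> (6, 21) -> (5, 126) -> (4, 630) -> (3, 2520) -> (2, 7560) -> (1, 15120) -> return 15120

Answer: 15120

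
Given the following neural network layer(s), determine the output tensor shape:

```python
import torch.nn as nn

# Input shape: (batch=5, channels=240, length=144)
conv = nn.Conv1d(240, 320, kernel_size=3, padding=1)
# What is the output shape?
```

Input: (5, 240, 144) -> Output: (5, 320, 144)

Answer: (5, 320, 144)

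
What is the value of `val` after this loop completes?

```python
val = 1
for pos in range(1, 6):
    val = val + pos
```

Start at 1, add 1 through 5
`val` takes the values: 1 → 2 → 4 → 7 → 11 → 16

Answer: 16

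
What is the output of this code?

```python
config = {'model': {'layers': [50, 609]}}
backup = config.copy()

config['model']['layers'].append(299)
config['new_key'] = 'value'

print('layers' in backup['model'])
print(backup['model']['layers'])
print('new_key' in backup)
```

Key concept: shallow copy gotcha with nested dict.
Step by step:
`config = {'model': {'layers': [50, 609]}}` → config = {'model': {'layers': [50, 609]}}
`backup = config.copy()` → backup = {'model': {'layers': [50, 609]}}
`config['model']['layers'].append(299)` → config = {'model': {'layers': [50, 609, 299]}}; backup = {'model': {'layers': [50, 609, 299]}}
`config['new_key'] = 'value'` → config = {'model': {'layers': [50, 609, 299]}, 'new_key': 'value'}
`print('layers' in backup['model'])` → prints True
`print(backup['model']['layers'])` → prints [50, 609, 299]
`print('new_key' in backup)` → prints False

Answer:
True
[50, 609, 299]
False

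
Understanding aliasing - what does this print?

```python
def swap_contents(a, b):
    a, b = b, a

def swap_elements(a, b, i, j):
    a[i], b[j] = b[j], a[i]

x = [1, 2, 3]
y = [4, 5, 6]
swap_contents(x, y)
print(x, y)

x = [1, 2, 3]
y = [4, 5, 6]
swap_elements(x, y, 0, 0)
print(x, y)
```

Key concept: parameter rebinding vs mutation.
Step by step:
`x = [1, 2, 3]` → x = [1, 2, 3]
`y = [4, 5, 6]` → y = [4, 5, 6]
`swap_contents(x, y)` → no visible change to tracked variables
`print(x, y)` → prints [1, 2, 3] [4, 5, 6]
`x = [1, 2, 3]` → x = [1, 2, 3]
`y = [4, 5, 6]` → y = [4, 5, 6]
`swap_elements(x, y, 0, 0)` → x = [4, 2, 3]; y = [1, 5, 6]
`print(x, y)` → prints [4, 2, 3] [1, 5, 6]

Answer:
[1, 2, 3] [4, 5, 6]
[4, 2, 3] [1, 5, 6]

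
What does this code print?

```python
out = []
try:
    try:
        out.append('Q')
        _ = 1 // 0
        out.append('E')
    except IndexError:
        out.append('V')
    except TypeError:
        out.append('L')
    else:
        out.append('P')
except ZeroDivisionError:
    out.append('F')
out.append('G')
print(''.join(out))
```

Execution trace: 'Q' (try body) → 'F' (outer except ZeroDivisionError) → 'G' (after the try/except). Output: QFG

Answer: QFG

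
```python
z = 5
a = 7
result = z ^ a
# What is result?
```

Trace:
`z = 5` → z = 5
`a = 7` → a = 7
`result = z ^ a` → result = 2
So result = 2

Answer: 2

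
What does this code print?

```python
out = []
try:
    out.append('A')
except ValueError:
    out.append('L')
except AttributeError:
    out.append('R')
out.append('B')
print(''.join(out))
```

Execution trace: 'A' (try body, no exception) → 'B' (after the try/except). Output: AB

Answer: AB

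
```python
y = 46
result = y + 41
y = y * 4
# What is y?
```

Trace:
`y = 46` → y = 46
`result = y + 41` → result = 87
`y = y * 4` → y = 184
So y = 184

Answer: 184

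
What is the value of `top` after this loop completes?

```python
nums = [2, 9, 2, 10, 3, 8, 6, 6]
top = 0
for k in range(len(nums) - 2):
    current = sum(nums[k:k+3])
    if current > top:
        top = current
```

Max sum of 3-element window in [2, 9, 2, 10, 3, 8, 6, 6]
`top` takes the values: 0 → 13 → 21

Answer: 21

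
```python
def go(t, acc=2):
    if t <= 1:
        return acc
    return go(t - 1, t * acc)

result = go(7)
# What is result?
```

Accumulator trace (n, acc): (7, 2) -> (6, 14) -> (5, 84) -> (4, 420) -> (3, 1680) -> (2, 5040) -> (1, 10080) -> return 10080

Answer: 10080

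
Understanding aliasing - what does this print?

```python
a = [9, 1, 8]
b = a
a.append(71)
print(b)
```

Key concept: basic list aliasing.
Step by step:
`a = [9, 1, 8]` → a = [9, 1, 8]
`b = a` → b = [9, 1, 8] (same object as a)
`a.append(71)` → a = [9, 1, 8, 71] (same object as b); b = [9, 1, 8, 71] (same object as a)
`print(b)` → prints [9, 1, 8, 71]

Answer: [9, 1, 8, 71]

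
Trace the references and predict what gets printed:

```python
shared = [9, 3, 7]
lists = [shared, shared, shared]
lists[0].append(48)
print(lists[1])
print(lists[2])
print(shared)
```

Key concept: list of same reference.
Step by step:
`shared = [9, 3, 7]` → shared = [9, 3, 7]
`lists = [shared, shared, shared]` → lists = [[9, 3, 7], [9, 3, 7], [9, 3, 7]]
`lists[0].append(48)` → shared = [9, 3, 7, 48]; lists = [[9, 3, 7, 48], [9, 3, 7, 48], [9, 3, 7, 48]]
`print(lists[1])` → prints [9, 3, 7, 48]
`print(lists[2])` → prints [9, 3, 7, 48]
`print(shared)` → prints [9, 3, 7, 48]

Answer:
[9, 3, 7, 48]
[9, 3, 7, 48]
[9, 3, 7, 48]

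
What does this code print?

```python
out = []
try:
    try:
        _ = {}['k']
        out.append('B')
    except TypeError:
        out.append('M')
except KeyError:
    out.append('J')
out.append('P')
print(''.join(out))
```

Execution trace: 'J' (outer except KeyError) → 'P' (after the try/except). Output: JP

Answer: JP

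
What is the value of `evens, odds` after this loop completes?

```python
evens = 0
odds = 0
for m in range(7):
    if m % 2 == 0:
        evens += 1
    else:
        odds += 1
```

Count evens and odds in range(7)
`evens, odds` takes the values: (0, 0) → (1, 0) → (1, 1) → (2, 1) → (2, 2) → (3, 2) → (3, 3) → (4, 3)

Answer: 4, 3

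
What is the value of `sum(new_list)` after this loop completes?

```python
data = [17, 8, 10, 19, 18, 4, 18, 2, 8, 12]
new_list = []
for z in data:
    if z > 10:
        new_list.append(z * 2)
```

Sum of doubled values > 10
`new_list` takes the values: [] → [34] → [34, 38] → [34, 38, 36] → [34, 38, 36, 36] → [34, 38, 36, 36, 24]
So `sum(new_list)` = 168

Answer: 168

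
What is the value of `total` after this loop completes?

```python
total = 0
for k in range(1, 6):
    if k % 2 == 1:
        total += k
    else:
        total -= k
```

Add odd, subtract even
`total` takes the values: 0 → 1 → -1 → 2 → -2 → 3

Answer: 3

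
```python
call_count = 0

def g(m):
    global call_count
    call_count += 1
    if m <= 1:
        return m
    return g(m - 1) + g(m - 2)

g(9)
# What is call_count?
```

Calls(m) = 1 + Calls(m-1) + Calls(m-2); Calls(0)=Calls(1)=1. For m=9 this gives 109.

Answer: 109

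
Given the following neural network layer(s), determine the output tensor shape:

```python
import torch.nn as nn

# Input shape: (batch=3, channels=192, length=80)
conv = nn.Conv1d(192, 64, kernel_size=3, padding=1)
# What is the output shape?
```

Input: (3, 192, 80) -> Output: (3, 64, 80)

Answer: (3, 64, 80)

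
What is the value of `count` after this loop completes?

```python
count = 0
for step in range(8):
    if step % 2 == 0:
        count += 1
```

Count numbers divisible by 2 in range(8)
`count` takes the values: 0 → 1 → 2 → 3 → 4

Answer: 4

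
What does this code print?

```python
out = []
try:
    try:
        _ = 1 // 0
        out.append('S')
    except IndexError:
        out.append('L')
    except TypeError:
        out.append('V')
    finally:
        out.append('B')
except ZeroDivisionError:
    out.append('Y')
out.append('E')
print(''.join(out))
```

Execution trace: 'B' (finally) → 'Y' (outer except ZeroDivisionError) → 'E' (after the try/except). Output: BYE

Answer: BYE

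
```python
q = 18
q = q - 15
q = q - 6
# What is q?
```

Trace:
`q = 18` → q = 18
`q = q - 15` → q = 3
`q = q - 6` → q = -3
So q = -3

Answer: -3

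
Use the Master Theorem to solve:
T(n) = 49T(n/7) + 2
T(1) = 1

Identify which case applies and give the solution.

a=49, b=7, f(n)=2. log_7(49) = 2. Since c=0 < 2, Case 1 applies: T(n) = Θ(n^log_b(a)) = O(n^2).

Answer: O(n^2) - Case 1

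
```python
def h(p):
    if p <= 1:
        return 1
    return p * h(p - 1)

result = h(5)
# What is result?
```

h(5) = 5 * 4 * 3 * 2 * 1 = 120

Answer: 120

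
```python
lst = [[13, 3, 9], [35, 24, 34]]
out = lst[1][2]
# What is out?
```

Trace:
`lst = [[13, 3, 9], [35, 24, 34]]` → lst = [[13, 3, 9], [35, 24, 34]]
`out = lst[1][2]` → out = 34
So out = 34

Answer: 34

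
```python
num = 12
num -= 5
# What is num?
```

Trace:
`num = 12` → num = 12
`num -= 5` → num = 7
So num = 7

Answer: 7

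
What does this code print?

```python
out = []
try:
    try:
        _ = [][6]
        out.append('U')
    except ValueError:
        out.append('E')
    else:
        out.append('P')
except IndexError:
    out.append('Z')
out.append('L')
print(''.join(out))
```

Execution trace: 'Z' (outer except IndexError) → 'L' (after the try/except). Output: ZL

Answer: ZL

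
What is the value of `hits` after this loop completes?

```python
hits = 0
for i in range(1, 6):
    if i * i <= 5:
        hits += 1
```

Count numbers where i² ≤ 5
`hits` takes the values: 0 → 1 → 2

Answer: 2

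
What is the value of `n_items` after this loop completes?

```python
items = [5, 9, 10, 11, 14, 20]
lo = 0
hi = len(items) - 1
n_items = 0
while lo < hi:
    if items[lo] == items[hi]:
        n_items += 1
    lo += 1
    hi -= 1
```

Count matching pairs from ends
`n_items` takes the values: 0

Answer: 0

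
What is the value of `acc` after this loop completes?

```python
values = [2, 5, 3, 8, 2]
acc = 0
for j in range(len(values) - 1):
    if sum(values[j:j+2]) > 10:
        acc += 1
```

Count windows with sum > 10
`acc` takes the values: 0 → 1

Answer: 1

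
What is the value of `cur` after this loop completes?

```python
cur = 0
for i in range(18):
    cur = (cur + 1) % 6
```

Increment mod 6, 18 times = 0
`cur` takes the values: 0 → 1 → 2 → 3 → 4 → 5 → 0 → 1 → 2 → 3 → 4 → 5 → 0 → 1 → 2 → 3 → 4 → 5 → 0

Answer: 0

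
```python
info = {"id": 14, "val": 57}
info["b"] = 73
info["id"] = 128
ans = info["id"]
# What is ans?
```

Trace:
`info = {"id": 14, "val": 57}` → info = {'id': 14, 'val': 57}
`info["b"] = 73` → info = {'id': 14, 'val': 57, 'b': 73}
`info["id"] = 128` → info = {'id': 128, 'val': 57, 'b': 73}
`ans = info["id"]` → ans = 128
So ans = 128

Answer: 128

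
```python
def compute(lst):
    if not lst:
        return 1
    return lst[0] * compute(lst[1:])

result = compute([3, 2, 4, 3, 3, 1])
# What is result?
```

Product over [3, 2, 4, 3, 3, 1] = 3 * 2 * 4 * 3 * 3 * 1 = 216

Answer: 216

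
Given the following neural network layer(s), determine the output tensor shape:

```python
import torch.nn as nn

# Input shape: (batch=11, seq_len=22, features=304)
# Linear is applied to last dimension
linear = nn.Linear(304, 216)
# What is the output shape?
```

Input: (11, 22, 304) -> Output: (11, 22, 216)

Answer: (11, 22, 216)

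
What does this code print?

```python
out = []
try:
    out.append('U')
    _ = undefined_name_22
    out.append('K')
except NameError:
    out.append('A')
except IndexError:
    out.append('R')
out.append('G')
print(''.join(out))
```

Execution trace: 'U' (try body) → 'A' (except NameError) → 'G' (after the try/except). Output: UAG

Answer: UAG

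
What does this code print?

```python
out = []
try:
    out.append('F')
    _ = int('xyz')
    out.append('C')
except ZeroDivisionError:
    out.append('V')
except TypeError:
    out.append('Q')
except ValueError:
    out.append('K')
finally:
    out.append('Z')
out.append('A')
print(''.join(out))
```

Execution trace: 'F' (try body) → 'K' (except ValueError) → 'Z' (finally) → 'A' (after the try/except). Output: FKZA

Answer: FKZA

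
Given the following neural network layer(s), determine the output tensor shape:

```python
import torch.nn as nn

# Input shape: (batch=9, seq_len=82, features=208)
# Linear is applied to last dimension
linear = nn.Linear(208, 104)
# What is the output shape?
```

Input: (9, 82, 208) -> Output: (9, 82, 104)

Answer: (9, 82, 104)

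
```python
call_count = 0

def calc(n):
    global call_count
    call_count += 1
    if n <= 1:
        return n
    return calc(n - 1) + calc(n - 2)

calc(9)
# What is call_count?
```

Calls(n) = 1 + Calls(n-1) + Calls(n-2); Calls(0)=Calls(1)=1. For n=9 this gives 109.

Answer: 109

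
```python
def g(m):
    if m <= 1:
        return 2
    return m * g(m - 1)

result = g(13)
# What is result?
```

g(13) = 13 * 12 * 11 * 10 * 9 * 8 * 7 * 6 * 5 * 4 * 3 * 2 * 2 = 12454041600

Answer: 12454041600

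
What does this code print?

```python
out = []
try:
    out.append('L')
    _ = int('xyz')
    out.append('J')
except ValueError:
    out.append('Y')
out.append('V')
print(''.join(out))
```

Execution trace: 'L' (try body) → 'Y' (except ValueError) → 'V' (after the try/except). Output: LYV

Answer: LYV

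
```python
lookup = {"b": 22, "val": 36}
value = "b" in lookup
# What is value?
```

Trace:
`lookup = {"b": 22, "val": 36}` → lookup = {'b': 22, 'val': 36}
`value = "b" in lookup` → value = True
So value = True

Answer: True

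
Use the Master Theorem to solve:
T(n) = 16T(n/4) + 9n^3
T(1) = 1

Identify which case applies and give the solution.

a=16, b=4, f(n)=9n^3. log_4(16) = 2. Since c=3 > 2 and the regularity condition holds (16(n/4)^3 = (16/4^3)n^3 with 16/4^3 < 1), Case 3 applies: T(n) = Θ(f(n)) = O(n^3).

Answer: O(n^3) - Case 3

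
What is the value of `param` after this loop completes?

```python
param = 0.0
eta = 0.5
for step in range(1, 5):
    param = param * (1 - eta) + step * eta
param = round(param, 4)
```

Moving average with lr=0.5
`param` takes the values: 0.0 → 0.5 → 1.25 → 2.125 → 3.0625

Answer: 3.0625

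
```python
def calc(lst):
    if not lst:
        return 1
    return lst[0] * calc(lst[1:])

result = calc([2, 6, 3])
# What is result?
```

Product over [2, 6, 3] = 2 * 6 * 3 = 36

Answer: 36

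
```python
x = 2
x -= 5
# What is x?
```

Trace:
`x = 2` → x = 2
`x -= 5` → x = -3
So x = -3

Answer: -3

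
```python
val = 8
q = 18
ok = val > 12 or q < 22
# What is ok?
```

Trace:
`val = 8` → val = 8
`q = 18` → q = 18
`ok = val > 12 or q < 22` → ok = True
So ok = True

Answer: True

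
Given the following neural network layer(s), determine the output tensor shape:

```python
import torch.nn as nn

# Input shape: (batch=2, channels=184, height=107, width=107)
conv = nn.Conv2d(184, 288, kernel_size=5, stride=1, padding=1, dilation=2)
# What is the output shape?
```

Input: (2, 184, 107, 107) -> Output: (2, 288, 101, 101)

Answer: (2, 288, 101, 101)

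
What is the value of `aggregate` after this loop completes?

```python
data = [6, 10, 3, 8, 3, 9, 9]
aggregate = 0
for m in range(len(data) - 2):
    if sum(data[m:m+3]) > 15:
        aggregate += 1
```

Count windows with sum > 15
`aggregate` takes the values: 0 → 1 → 2 → 3 → 4

Answer: 4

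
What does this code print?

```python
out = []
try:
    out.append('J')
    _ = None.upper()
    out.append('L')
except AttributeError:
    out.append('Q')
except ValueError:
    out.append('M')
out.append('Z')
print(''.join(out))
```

Execution trace: 'J' (try body) → 'Q' (except AttributeError) → 'Z' (after the try/except). Output: JQZ

Answer: JQZ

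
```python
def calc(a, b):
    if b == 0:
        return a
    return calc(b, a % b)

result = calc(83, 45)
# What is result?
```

calc(83, 45) -> calc(45, 38) -> calc(38, 7) -> calc(7, 3) -> calc(3, 1) -> calc(1, 0) -> 1

Answer: 1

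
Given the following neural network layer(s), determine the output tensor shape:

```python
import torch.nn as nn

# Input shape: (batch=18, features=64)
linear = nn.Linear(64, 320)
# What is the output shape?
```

Input: (18, 64) -> Output: (18, 320)

Answer: (18, 320)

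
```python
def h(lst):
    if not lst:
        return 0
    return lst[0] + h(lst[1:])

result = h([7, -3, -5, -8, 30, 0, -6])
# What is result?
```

7 + (-3) + (-5) + (-8) + 30 + 0 + (-6) + 0 = 15

Answer: 15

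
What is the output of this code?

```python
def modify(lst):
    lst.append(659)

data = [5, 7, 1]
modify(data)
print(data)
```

Key concept: function modifies passed list.
Step by step:
`data = [5, 7, 1]` → data = [5, 7, 1]
`modify(data)` → data = [5, 7, 1, 659]
`print(data)` → prints [5, 7, 1, 659]

Answer: [5, 7, 1, 659]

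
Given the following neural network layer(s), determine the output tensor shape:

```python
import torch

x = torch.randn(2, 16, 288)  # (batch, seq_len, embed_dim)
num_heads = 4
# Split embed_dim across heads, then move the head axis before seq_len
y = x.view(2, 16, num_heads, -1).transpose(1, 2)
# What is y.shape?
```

Input: (2, 16, 288) -> head_dim = 288 // 4 = 72; after view: (2, 16, 4, 72) -> after transpose(1, 2): (2, 4, 16, 72) -> Output: (2, 4, 16, 72)

Answer: (2, 4, 16, 72)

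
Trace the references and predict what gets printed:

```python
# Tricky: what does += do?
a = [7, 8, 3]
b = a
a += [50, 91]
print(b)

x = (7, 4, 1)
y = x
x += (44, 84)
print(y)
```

Key concept: += behavior differs for mutable vs immutable.
Step by step:
`a = [7, 8, 3]` → a = [7, 8, 3]
`b = a` → b = [7, 8, 3] (same object as a)
`a += [50, 91]` → a = [7, 8, 3, 50, 91] (same object as b); b = [7, 8, 3, 50, 91] (same object as a)
`print(b)` → prints [7, 8, 3, 50, 91]
`x = (7, 4, 1)` → x = (7, 4, 1)
`y = x` → y = (7, 4, 1)
`x += (44, 84)` → x = (7, 4, 1, 44, 84)
`print(y)` → prints (7, 4, 1)

Answer:
[7, 8, 3, 50, 91]
(7, 4, 1)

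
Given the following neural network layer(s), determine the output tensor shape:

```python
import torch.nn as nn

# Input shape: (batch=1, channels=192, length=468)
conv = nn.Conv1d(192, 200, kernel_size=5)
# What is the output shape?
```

Input: (1, 192, 468) -> Output: (1, 200, 464)

Answer: (1, 200, 464)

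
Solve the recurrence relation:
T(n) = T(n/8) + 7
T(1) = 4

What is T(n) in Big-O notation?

Each step divides n by 8 and adds 7. After log_8(n) steps we reach T(1)=4. So T(n) = 7·log_8(n) + 4 = O(log n).

Answer: O(log n)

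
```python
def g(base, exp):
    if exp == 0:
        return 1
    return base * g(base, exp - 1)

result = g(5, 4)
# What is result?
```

g(5, 4) = 5 * 5 * 5 * 5 = 625

Answer: 625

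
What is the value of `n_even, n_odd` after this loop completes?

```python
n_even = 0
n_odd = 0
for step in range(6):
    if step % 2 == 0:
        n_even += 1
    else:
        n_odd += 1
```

Count evens and odds in range(6)
`n_even, n_odd` takes the values: (0, 0) → (1, 0) → (1, 1) → (2, 1) → (2, 2) → (3, 2) → (3, 3)

Answer: 3, 3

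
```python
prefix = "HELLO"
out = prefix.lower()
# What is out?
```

Trace:
`prefix = "HELLO"` → prefix = 'HELLO'
`out = prefix.lower()` → out = 'hello'
So out = 'hello'

Answer: 'hello'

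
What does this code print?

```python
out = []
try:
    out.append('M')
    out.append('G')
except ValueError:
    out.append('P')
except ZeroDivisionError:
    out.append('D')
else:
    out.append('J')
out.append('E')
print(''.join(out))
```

Execution trace: 'M' (try body) → 'G' (try body, no exception) → 'J' (else) → 'E' (after the try/except). Output: MGJE

Answer: MGJE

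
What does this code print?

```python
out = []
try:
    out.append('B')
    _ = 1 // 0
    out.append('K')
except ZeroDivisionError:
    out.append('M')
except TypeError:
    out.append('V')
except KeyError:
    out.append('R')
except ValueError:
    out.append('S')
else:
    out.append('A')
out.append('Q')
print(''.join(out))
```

Execution trace: 'B' (try body) → 'M' (except ZeroDivisionError) → 'Q' (after the try/except). Output: BMQ

Answer: BMQ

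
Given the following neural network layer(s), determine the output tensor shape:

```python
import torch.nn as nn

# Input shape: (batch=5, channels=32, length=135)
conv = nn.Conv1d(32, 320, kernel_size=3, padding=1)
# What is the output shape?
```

Input: (5, 32, 135) -> Output: (5, 320, 135)

Answer: (5, 320, 135)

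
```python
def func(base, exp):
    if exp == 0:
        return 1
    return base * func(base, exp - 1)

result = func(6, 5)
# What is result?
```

func(6, 5) = 6 * 6 * 6 * 6 * 6 = 7776

Answer: 7776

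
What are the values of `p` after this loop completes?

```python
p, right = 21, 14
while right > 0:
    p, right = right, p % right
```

GCD of 21 and 14
`p` takes the values: 21 → 14 → 7

Answer: 7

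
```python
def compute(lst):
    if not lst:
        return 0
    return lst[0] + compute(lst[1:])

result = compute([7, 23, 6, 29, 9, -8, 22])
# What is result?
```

7 + 23 + 6 + 29 + 9 + (-8) + 22 + 0 = 88

Answer: 88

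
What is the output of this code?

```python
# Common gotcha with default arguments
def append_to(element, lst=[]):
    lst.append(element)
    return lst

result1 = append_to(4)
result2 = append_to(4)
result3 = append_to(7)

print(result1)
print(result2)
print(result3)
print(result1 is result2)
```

Key concept: mutable default argument gotcha.
Step by step:
`result1 = append_to(4)` → result1 = [4]
`result2 = append_to(4)` → result1 = [4, 4] (same object as result2); result2 = [4, 4] (same object as result1)
`result3 = append_to(7)` → result1 = [4, 4, 7] (same object as result2, result3); result2 = [4, 4, 7] (same object as result1, result3); result3 = [4, 4, 7] (same object as result1, result2)
`print(result1)` → prints [4, 4, 7]
`print(result2)` → prints [4, 4, 7]
`print(result3)` → prints [4, 4, 7]
`print(result1 is result2)` → prints True

Answer:
[4, 4, 7]
[4, 4, 7]
[4, 4, 7]
True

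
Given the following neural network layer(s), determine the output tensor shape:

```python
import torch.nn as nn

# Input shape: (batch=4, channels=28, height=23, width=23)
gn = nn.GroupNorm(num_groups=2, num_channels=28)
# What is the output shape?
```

Input: (4, 28, 23, 23) -> Output: (4, 28, 23, 23)

Answer: (4, 28, 23, 23)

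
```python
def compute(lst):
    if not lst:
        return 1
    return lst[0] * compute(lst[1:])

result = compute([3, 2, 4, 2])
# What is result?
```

Product over [3, 2, 4, 2] = 3 * 2 * 4 * 2 = 48

Answer: 48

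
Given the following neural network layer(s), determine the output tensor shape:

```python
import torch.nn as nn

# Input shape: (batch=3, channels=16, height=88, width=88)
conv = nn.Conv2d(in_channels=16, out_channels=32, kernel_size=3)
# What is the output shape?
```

Input: (3, 16, 88, 88) -> Output: (3, 32, 86, 86)

Answer: (3, 32, 86, 86)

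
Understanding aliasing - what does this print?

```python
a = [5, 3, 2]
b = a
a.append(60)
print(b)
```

Key concept: basic list aliasing.
Step by step:
`a = [5, 3, 2]` → a = [5, 3, 2]
`b = a` → b = [5, 3, 2] (same object as a)
`a.append(60)` → a = [5, 3, 2, 60] (same object as b); b = [5, 3, 2, 60] (same object as a)
`print(b)` → prints [5, 3, 2, 60]

Answer: [5, 3, 2, 60]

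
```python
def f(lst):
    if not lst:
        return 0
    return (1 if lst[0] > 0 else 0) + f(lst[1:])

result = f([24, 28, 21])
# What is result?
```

Count of positive elements in [24, 28, 21] = 3

Answer: 3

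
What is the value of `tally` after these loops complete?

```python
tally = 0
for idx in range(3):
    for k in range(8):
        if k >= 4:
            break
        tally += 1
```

Inner breaks at 4, outer runs 3 times
`tally` takes the values: 0 → 1 → 2 → 3 → 4 → 5 → 6 → 7 → 8 → 9 → 10 → 11 → 12

Answer: 12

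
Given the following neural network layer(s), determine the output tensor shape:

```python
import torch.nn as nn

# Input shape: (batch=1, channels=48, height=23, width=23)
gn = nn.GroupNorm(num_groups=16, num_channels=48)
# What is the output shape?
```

Input: (1, 48, 23, 23) -> Output: (1, 48, 23, 23)

Answer: (1, 48, 23, 23)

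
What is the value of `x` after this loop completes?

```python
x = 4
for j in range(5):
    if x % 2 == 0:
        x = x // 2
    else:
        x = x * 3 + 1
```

Collatz-style transformation from 4
`x` takes the values: 4 → 2 → 1 → 4 → 2 → 1

Answer: 1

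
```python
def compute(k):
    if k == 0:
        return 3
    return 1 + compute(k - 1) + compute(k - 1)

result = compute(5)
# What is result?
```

compute(k) = 1 + 2·compute(k-1), compute(0)=3. Closed form: (3+1)·2^5 - 1 = 127.

Answer: 127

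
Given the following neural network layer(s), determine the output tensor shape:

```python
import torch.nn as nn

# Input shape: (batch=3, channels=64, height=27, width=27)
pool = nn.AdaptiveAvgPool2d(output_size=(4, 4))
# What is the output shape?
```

Input: (3, 64, 27, 27) -> Output: (3, 64, 4, 4)

Answer: (3, 64, 4, 4)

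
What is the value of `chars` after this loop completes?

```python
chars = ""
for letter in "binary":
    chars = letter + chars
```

Reverse 'binary'
`chars` takes the values: "" → "b" → "ib" → "nib" → "anib" → "ranib" → "yranib"

Answer: "yranib"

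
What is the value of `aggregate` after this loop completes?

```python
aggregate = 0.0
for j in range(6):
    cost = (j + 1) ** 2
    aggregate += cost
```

Sum of squared losses 1² + 2² + ... + 6²
`aggregate` takes the values: 0.0 → 1.0 → 5.0 → 14.0 → 30.0 → 55.0 → 91.0

Answer: 91.0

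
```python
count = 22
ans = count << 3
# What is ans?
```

Trace:
`count = 22` → count = 22
`ans = count << 3` → ans = 176
So ans = 176

Answer: 176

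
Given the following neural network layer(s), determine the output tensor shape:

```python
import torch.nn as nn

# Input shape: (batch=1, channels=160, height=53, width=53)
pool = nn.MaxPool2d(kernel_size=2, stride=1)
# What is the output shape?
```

Input: (1, 160, 53, 53) -> Output: (1, 160, 52, 52)

Answer: (1, 160, 52, 52)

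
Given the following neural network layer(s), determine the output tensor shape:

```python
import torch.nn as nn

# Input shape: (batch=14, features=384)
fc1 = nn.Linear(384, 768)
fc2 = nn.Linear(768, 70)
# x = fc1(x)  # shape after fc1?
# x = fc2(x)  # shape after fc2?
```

Input: (14, 384) -> after fc1: (14, 768) -> Output: (14, 70)

Answer: (14, 70)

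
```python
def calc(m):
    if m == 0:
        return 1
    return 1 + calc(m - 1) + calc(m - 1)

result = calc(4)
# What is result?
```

calc(m) = 1 + 2·calc(m-1), calc(0)=1. Closed form: (1+1)·2^4 - 1 = 31.

Answer: 31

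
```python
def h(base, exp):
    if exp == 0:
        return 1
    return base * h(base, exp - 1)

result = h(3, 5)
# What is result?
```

h(3, 5) = 3 * 3 * 3 * 3 * 3 = 243

Answer: 243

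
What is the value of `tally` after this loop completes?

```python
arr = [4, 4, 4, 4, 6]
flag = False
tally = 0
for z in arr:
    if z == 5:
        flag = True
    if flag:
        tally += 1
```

Count elements after first 5 in [4, 4, 4, 4, 6]
`tally` takes the values: 0

Answer: 0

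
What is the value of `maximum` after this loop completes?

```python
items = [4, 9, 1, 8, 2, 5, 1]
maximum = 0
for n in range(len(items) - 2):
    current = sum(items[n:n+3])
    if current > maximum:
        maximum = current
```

Max sum of 3-element window in [4, 9, 1, 8, 2, 5, 1]
`maximum` takes the values: 0 → 14 → 18

Answer: 18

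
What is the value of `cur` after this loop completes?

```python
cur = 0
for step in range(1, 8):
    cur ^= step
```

XOR of 1 to 7
`cur` takes the values: 0 → 1 → 3 → 0 → 4 → 1 → 7 → 0

Answer: 0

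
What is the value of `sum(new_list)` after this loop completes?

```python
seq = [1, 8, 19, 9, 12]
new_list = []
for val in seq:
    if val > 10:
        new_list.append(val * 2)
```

Sum of doubled values > 10
`new_list` takes the values: [] → [38] → [38, 24]
So `sum(new_list)` = 62

Answer: 62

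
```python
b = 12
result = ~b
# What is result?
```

Trace:
`b = 12` → b = 12
`result = ~b` → result = -13
So result = -13

Answer: -13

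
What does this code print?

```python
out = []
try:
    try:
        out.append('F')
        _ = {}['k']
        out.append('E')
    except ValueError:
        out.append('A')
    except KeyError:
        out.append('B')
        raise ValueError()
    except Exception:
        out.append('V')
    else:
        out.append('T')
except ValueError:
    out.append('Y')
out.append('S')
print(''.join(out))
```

Execution trace: 'F' (try body) → 'B' (except KeyError) → 'Y' (outer except ValueError) → 'S' (after the try/except). Output: FBYS

Answer: FBYS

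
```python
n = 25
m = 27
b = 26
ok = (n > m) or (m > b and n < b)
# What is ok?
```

Trace:
`n = 25` → n = 25
`m = 27` → m = 27
`b = 26` → b = 26
`ok = (n > m) or (m > b and n < b)` → ok = True
So ok = True

Answer: True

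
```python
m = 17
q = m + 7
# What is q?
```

Trace:
`m = 17` → m = 17
`q = m + 7` → q = 24
So q = 24

Answer: 24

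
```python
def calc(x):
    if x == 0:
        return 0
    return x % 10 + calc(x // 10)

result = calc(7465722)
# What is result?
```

Sum of digits of 7465722: 2 + 2 + 7 + 5 + 6 + 4 + 7 = 33

Answer: 33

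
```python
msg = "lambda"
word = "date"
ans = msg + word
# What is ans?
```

Trace:
`msg = "lambda"` → msg = 'lambda'
`word = "date"` → word = 'date'
`ans = msg + word` → ans = 'lambdadate'
So ans = 'lambdadate'

Answer: 'lambdadate'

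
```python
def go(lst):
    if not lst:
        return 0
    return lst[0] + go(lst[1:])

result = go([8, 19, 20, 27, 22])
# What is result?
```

8 + 19 + 20 + 27 + 22 + 0 = 96

Answer: 96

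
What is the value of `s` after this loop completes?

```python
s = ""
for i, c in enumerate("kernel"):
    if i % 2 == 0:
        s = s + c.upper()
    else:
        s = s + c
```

Uppercase even positions in 'kernel'
`s` takes the values: "" → "K" → "Ke" → "KeR" → "KeRn" → "KeRnE" → "KeRnEl"

Answer: "KeRnEl"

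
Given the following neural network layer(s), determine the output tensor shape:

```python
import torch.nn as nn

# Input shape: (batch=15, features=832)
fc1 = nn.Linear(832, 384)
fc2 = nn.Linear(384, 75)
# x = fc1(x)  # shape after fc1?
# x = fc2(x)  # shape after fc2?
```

Input: (15, 832) -> after fc1: (15, 384) -> Output: (15, 75)

Answer: (15, 75)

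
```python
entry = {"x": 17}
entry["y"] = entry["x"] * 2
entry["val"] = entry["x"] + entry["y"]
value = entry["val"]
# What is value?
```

Trace:
`entry = {"x": 17}` → entry = {'x': 17}
`entry["y"] = entry["x"] * 2` → entry = {'x': 17, 'y': 34}
`entry["val"] = entry["x"] + entry["y"]` → entry = {'x': 17, 'y': 34, 'val': 51}
`value = entry["val"]` → value = 51
So value = 51

Answer: 51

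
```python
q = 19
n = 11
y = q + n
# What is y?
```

Trace:
`q = 19` → q = 19
`n = 11` → n = 11
`y = q + n` → y = 30
So y = 30

Answer: 30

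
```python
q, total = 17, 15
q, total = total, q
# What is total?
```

Trace:
`q, total = 17, 15` → q = 17; total = 15
`q, total = total, q` → q = 15; total = 17
So total = 17

Answer: 17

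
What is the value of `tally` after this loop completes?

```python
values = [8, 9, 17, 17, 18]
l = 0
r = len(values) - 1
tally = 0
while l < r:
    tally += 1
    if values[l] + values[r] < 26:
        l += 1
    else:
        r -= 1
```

Steps to find pair summing to 26
`tally` takes the values: 0 → 1 → 2 → 3 → 4

Answer: 4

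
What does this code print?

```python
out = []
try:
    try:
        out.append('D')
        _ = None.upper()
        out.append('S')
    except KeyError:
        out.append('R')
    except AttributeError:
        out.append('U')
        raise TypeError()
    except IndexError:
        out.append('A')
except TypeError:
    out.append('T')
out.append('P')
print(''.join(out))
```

Execution trace: 'D' (inner try body) → 'U' (inner except AttributeError) → 'T' (outer except TypeError) → 'P' (after the try/except). Output: DUTP

Answer: DUTP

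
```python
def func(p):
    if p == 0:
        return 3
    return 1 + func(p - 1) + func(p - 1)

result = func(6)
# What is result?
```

func(p) = 1 + 2·func(p-1), func(0)=3. Closed form: (3+1)·2^6 - 1 = 255.

Answer: 255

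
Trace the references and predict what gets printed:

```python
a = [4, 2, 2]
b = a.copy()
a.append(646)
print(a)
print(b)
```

Key concept: list.copy() creates independent copy.
Step by step:
`a = [4, 2, 2]` → a = [4, 2, 2]
`b = a.copy()` → b = [4, 2, 2]
`a.append(646)` → a = [4, 2, 2, 646]
`print(a)` → prints [4, 2, 2, 646]
`print(b)` → prints [4, 2, 2]

Answer:
[4, 2, 2, 646]
[4, 2, 2]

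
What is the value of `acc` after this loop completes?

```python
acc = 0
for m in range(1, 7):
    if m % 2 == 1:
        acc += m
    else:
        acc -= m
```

Add odd, subtract even
`acc` takes the values: 0 → 1 → -1 → 2 → -2 → 3 → -3

Answer: -3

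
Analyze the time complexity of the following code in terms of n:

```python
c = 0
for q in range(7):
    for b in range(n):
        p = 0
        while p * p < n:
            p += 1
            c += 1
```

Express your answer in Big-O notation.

Each loop level contributes: 1 × n × √n. Multiplying the contributions gives O(n√n).

Answer: O(n√n)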